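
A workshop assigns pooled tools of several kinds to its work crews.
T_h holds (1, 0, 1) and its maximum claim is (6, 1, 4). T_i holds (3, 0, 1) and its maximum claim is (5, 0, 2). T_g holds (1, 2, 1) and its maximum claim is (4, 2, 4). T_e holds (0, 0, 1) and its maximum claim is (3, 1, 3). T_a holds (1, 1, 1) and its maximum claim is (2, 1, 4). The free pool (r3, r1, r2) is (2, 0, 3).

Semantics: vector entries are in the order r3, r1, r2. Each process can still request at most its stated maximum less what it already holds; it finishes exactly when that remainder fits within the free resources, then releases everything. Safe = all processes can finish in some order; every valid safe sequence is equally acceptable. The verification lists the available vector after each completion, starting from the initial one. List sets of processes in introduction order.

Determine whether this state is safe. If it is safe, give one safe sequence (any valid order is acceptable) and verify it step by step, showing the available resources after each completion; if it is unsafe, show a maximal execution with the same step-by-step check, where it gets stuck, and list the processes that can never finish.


SAFE. One safe sequence: T_i, T_g, T_e, T_h, T_a.
Key observation: T_i is the earliest step where a requested resource binds exactly: need (2, 0, 1), pool (2, 0, 3) at its turn.
Walking it through:
  pool = (2, 0, 3)
  T_i needs (2, 0, 1) <= (2, 0, 3) -> finishes; pool += (3, 0, 1) = (5, 0, 4)
  T_g needs (3, 0, 3) <= (5, 0, 4) -> finishes; pool += (1, 2, 1) = (6, 2, 5)
  T_e needs (3, 1, 2) <= (6, 2, 5) -> finishes; pool += (0, 0, 1) = (6, 2, 6)
  T_h needs (5, 1, 3) <= (6, 2, 6) -> finishes; pool += (1, 0, 1) = (7, 2, 7)
  T_a needs (1, 0, 3) <= (7, 2, 7) -> finishes; pool += (1, 1, 1) = (8, 3, 8)


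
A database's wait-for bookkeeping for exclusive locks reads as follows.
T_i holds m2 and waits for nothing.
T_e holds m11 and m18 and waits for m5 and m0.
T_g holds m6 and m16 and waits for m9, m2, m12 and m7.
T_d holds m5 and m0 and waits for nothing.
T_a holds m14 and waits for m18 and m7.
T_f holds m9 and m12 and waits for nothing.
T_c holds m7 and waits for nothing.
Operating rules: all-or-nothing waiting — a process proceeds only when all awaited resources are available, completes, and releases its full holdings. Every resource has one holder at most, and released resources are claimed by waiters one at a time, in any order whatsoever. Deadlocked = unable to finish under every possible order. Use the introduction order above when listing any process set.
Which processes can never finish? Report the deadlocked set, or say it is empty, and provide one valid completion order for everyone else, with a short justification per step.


No process is deadlocked.
Key observation: there is no circular wait here — follow any chain and it reaches a process that is free to run now.
A valid finishing order for the others: T_c, T_i, T_d, T_f, T_e, T_a, T_g.
Walking it through:
  T_c: no waits; runs immediately, freeing m7
  T_i: no waits; runs immediately, freeing m2
  T_d: no waits; runs immediately, freeing m5 and m0
  T_f: no waits; runs immediately, freeing m9 and m12
  T_e: everything it awaited (m5 and m0) is free; runs, freeing m11 and m18
  T_a: everything it awaited (m18 and m7) is free; runs, freeing m14
  T_g: everything it awaited (m9, m2, m12 and m7) is free; runs, freeing m6 and m16


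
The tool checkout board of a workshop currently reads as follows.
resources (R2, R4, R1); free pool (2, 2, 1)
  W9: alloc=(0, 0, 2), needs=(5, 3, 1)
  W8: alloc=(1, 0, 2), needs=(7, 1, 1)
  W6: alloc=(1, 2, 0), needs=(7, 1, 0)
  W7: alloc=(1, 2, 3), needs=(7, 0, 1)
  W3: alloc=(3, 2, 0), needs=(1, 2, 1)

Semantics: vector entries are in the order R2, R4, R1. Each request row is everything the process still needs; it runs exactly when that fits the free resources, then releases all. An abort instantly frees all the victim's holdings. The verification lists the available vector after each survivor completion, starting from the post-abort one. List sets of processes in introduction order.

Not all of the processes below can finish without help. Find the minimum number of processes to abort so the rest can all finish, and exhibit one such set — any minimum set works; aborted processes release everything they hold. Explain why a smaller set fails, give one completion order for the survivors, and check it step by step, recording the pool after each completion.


The answer: abort W8 and W6.
Key observation: no ordering could ever have run W7 before the abort of W8 and W6; with (2, 2, 2) back in the pool it fits at step 3.
No one abort is enough; case by case: W9 alone leaves W8 blocked (short on R2); W8 alone leaves W6 blocked (short on R2); W6 alone leaves W8 blocked (short on R2); W7 alone leaves W8 blocked (short on R2); W3 alone leaves W8 blocked (short on R2).
Survivors finish in the order: W3, W9, W7. Check, step by step (pool after the aborts first):
  pool = (4, 4, 3)
  W3: need (1, 2, 1) fits (4, 4, 3); releases (3, 2, 0), pool now (7, 6, 3)
  W9: need (5, 3, 1) fits (7, 6, 3); releases (0, 0, 2), pool now (7, 6, 5)
  W7: need (7, 0, 1) fits (7, 6, 5); releases (1, 2, 3), pool now (8, 8, 8)


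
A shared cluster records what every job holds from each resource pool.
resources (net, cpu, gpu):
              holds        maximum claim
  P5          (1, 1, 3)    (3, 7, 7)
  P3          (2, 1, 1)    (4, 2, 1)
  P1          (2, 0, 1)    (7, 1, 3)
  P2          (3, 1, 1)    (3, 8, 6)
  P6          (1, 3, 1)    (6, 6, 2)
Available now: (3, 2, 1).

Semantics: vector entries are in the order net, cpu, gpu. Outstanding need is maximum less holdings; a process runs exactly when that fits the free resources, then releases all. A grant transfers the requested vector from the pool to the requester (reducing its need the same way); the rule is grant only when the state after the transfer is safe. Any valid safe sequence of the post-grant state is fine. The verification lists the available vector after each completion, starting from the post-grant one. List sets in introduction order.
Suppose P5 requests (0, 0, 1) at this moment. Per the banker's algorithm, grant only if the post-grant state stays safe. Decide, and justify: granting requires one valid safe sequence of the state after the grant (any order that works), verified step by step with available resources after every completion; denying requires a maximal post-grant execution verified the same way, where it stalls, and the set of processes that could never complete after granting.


GRANT — the state after the grant stays safe, e.g. via P3, P6, P1, P5, P2.
Key observation: even at the reduced pool (3, 2, 0), P3 fits immediately, so safety survives the grant.
Step-by-step check of the post-grant state:
  pool = (3, 2, 0)
  P3: need (2, 1, 0) fits (3, 2, 0); releases (2, 1, 1), pool now (5, 3, 1)
  P6: need (5, 3, 1) fits (5, 3, 1); releases (1, 3, 1), pool now (6, 6, 2)
  P1: need (5, 1, 2) fits (6, 6, 2); releases (2, 0, 1), pool now (8, 6, 3)
  P5: need (2, 6, 3) fits (8, 6, 3); releases (1, 1, 4), pool now (9, 7, 7)
  P2: need (0, 7, 5) fits (9, 7, 7); releases (3, 1, 1), pool now (12, 8, 8)


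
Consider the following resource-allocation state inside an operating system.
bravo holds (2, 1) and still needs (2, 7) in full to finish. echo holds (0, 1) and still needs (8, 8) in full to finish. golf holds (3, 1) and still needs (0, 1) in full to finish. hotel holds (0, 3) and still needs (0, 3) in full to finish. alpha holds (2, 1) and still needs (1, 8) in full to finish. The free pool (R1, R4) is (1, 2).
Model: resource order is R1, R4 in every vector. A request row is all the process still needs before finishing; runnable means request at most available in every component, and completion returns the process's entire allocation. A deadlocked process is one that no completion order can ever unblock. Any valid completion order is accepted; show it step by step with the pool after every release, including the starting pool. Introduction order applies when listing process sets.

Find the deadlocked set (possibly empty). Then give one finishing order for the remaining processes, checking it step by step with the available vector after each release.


Deadlocked set: bravo, echo and alpha.
Key observation: after golf, hotel complete, (4, 6) is the best the pool ever gets, yet each leftover process wants more R4.
One completion order for the rest: golf, hotel. Step-by-step check:
  pool = (1, 2)
  run golf (needs (0, 1), free (1, 2)); after release of (3, 1) the pool is (4, 3)
  run hotel (needs (0, 3), free (4, 3)); after release of (0, 3) the pool is (4, 6)
The stuck group stays short no matter what:
  bravo still needs (2, 7) but only (4, 6) is free — short on R4
  echo still needs (8, 8) but only (4, 6) is free — short on R1 and R4
  alpha still needs (1, 8) but only (4, 6) is free — short on R4


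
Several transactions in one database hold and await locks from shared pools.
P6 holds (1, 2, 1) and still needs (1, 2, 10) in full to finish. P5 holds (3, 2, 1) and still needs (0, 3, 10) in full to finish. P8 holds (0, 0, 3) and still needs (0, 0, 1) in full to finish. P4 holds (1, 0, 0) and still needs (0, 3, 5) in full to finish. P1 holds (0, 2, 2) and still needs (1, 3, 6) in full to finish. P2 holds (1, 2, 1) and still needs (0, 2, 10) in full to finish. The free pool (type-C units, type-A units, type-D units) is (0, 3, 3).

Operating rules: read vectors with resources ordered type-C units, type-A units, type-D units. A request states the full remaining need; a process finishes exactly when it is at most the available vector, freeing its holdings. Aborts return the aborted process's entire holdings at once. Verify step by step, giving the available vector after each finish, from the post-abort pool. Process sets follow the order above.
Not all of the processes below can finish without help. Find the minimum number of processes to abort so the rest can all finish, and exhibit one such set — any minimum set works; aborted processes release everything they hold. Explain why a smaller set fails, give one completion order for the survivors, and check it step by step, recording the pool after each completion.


Abort P6 and P2.
Key observation: the deadlocked P5 becomes finishable only because P6 and P2 released (2, 4, 2); it completes at step 4 below.
Minimality, checking each single-abort alternative: P6 alone leaves P5 blocked (short on type-D units); P5 alone leaves P6 blocked (short on type-D units); P8 alone leaves P6 blocked (short on type-D units); P4 alone leaves P6 blocked (short on type-D units); P1 alone leaves P6 blocked (short on type-D units); P2 alone leaves P6 blocked (short on type-D units).
The survivors complete as P4, P8, P1, P5. Check, step by step (starting from the post-abort pool):
  pool = (2, 7, 5)
  P4 needs (0, 3, 5) <= (2, 7, 5) -> finishes; pool += (1, 0, 0) = (3, 7, 5)
  P8 needs (0, 0, 1) <= (3, 7, 5) -> finishes; pool += (0, 0, 3) = (3, 7, 8)
  P1 needs (1, 3, 6) <= (3, 7, 8) -> finishes; pool += (0, 2, 2) = (3, 9, 10)
  P5 needs (0, 3, 10) <= (3, 9, 10) -> finishes; pool += (3, 2, 1) = (6, 11, 11)


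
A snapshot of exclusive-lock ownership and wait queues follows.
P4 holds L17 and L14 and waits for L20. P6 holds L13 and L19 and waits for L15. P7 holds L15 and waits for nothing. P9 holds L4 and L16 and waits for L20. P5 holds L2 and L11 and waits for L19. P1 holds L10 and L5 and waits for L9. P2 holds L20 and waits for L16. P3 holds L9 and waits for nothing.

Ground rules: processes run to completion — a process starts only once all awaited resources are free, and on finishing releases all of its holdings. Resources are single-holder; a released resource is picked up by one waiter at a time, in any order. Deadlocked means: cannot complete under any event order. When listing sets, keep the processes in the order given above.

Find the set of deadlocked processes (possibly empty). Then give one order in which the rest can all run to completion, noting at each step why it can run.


Deadlocked: P4, P9 and P2.
Key observation: along P2 -> P9 -> P2, each member waits on what the next one holds — a deadlock; P4 waits into the deadlock from upstream.
A valid finishing order for the others: P7, P3, P6, P5, P1.
Verifying each step:
  P7: no waits; runs immediately, freeing L15
  P3: no waits; runs immediately, freeing L9
  P6: everything it awaited (L15) is free; runs, freeing L13 and L19
  P5: everything it awaited (L19) is free; runs, freeing L2 and L11
  P1: everything it awaited (L9) is free; runs, freeing L10 and L5


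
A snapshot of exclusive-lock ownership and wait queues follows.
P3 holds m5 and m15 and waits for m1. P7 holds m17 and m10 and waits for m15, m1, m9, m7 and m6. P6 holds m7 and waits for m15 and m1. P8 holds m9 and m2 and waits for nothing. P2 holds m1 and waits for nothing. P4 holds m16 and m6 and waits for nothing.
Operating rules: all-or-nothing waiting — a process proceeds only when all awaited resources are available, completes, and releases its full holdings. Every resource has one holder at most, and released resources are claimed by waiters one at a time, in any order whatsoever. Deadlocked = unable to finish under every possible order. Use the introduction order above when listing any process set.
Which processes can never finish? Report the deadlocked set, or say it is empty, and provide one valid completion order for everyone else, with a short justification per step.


No process is deadlocked.
Key observation: the wait graph is acyclic; completion cascades from the unblocked processes through everyone else.
One completion order for the rest: P2, P8, P4, P3, P6, P7.
Check, step by step:
  P2 waits on nothing -> runs at once and releases m1
  P8 waits on nothing -> runs at once and releases m9 and m2
  P4 waits on nothing -> runs at once and releases m16 and m6
  P3 waits on m1 — all released -> runs and releases m5 and m15
  P6 waits on m15 and m1 — all released -> runs and releases m7
  P7 waits on m15, m1, m9, m7 and m6 — all released -> runs and releases m17 and m10


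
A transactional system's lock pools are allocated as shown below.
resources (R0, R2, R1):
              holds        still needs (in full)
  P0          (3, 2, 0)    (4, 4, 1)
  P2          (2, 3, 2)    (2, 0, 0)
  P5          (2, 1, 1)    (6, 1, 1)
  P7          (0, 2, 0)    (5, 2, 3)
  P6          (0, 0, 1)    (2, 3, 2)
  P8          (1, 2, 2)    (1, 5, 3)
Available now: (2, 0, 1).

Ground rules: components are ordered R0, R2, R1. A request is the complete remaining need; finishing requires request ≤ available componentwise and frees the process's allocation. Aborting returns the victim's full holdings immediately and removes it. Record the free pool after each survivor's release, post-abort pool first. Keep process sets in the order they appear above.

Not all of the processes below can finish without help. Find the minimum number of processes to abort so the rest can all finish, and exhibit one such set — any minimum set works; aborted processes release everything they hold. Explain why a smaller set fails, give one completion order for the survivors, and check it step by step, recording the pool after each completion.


The answer: abort P7.
Key observation: P0 had no path to completion before; after the abort of P7 ((0, 2, 0) returned), step 2 is where it fits.
Minimality: the empty abort set fails — the state is deadlocked as it stands.
The survivors complete as P2, P0, P5, P6, P8. Walking it through (starting from the post-abort pool):
  pool = (2, 2, 1)
  run P2 (needs (2, 0, 0), free (2, 2, 1)); after release of (2, 3, 2) the pool is (4, 5, 3)
  run P0 (needs (4, 4, 1), free (4, 5, 3)); after release of (3, 2, 0) the pool is (7, 7, 3)
  run P5 (needs (6, 1, 1), free (7, 7, 3)); after release of (2, 1, 1) the pool is (9, 8, 4)
  run P6 (needs (2, 3, 2), free (9, 8, 4)); after release of (0, 0, 1) the pool is (9, 8, 5)
  run P8 (needs (1, 5, 3), free (9, 8, 5)); after release of (1, 2, 2) the pool is (10, 10, 7)


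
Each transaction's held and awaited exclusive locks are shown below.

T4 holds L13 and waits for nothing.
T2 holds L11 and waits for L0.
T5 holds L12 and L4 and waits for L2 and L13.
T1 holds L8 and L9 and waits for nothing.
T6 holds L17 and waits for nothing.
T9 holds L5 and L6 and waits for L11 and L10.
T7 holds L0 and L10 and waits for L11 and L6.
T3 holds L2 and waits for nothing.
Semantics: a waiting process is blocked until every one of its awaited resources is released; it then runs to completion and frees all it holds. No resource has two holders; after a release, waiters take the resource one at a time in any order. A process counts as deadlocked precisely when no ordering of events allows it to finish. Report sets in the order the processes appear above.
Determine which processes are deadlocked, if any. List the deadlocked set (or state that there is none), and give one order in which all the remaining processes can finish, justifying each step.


The deadlocked set is T2, T9 and T7.
Key observation: the cycle T2 -> T7 -> T2 can never break — each member waits on the next; T9 is caught in further circular waits.
One completion order for the rest: T3, T4, T6, T5, T1.
Step-by-step check:
  run T3 (it waits on nothing); releases L2
  run T4 (it waits on nothing); releases L13
  run T6 (it waits on nothing); releases L17
  T5 waits on L2 and L13 — all released -> runs and releases L12 and L4
  run T1 (it waits on nothing); releases L8 and L9


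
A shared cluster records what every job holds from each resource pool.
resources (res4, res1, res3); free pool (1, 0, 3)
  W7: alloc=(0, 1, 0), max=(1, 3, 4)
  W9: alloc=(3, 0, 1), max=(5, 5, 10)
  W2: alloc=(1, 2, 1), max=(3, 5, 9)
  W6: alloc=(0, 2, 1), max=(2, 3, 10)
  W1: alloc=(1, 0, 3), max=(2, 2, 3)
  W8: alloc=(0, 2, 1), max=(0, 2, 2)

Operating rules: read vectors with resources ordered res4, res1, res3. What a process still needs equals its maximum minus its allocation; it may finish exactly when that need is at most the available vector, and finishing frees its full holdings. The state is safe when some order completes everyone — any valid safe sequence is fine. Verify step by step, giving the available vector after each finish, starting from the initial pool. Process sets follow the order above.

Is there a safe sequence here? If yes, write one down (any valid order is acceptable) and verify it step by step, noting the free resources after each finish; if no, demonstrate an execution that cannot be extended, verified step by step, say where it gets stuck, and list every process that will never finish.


UNSAFE — no complete ordering exists.
Key observation: the pool after W8, W7, W1 is (2, 3, 7); every surviving request exceeds it in res3, so progress ends there.
A maximal execution: W8, W7, W1 — then nothing else fits. Step-by-step check:
  pool = (1, 0, 3)
  W8 needs (0, 0, 1) <= (1, 0, 3) -> finishes; pool += (0, 2, 1) = (1, 2, 4)
  W7 needs (1, 2, 4) <= (1, 2, 4) -> finishes; pool += (0, 1, 0) = (1, 3, 4)
  W1 needs (1, 2, 0) <= (1, 3, 4) -> finishes; pool += (1, 0, 3) = (2, 3, 7)
  W9 cannot run: need (2, 5, 9) vs free (2, 3, 7) (insufficient res1 and res3)
  W2 cannot run: need (2, 3, 8) vs free (2, 3, 7) (insufficient res3)
  W6 cannot run: need (2, 1, 9) vs free (2, 3, 7) (insufficient res3)
Permanently blocked: W9, W2 and W6.


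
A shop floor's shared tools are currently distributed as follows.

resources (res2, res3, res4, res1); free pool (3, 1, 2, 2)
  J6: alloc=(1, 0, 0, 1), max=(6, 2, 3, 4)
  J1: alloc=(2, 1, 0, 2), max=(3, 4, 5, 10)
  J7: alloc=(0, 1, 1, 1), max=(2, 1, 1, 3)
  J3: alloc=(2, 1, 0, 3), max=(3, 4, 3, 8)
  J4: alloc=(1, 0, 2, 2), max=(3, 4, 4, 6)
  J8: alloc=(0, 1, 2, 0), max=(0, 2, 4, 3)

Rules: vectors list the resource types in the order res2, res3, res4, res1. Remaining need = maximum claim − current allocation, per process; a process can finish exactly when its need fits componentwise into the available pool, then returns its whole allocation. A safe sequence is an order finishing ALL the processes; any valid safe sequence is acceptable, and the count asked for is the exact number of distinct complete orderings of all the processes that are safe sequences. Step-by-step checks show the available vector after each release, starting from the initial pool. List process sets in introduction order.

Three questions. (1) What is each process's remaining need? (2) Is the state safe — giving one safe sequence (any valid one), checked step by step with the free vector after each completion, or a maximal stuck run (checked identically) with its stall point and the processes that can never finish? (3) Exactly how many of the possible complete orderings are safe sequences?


(1) Need matrix, components ordered res2, res3, res4, res1:
  J6: (5, 2, 3, 3)
  J1: (1, 3, 5, 8)
  J7: (2, 0, 0, 2)
  J3: (1, 3, 3, 5)
  J4: (2, 4, 2, 4)
  J8: (0, 1, 2, 3)
(2) UNSAFE — no complete ordering exists.
Key observation: after J7, J8 the pool peaks at (3, 3, 5, 3), and each blocked process is short somewhere: J6 on res2; J1 on res1; J3 on res1; J4 on res3, res1.
The run J7, J8 cannot be extended any further. Step-by-step check:
  pool = (3, 1, 2, 2)
  J7: need (2, 0, 0, 2) fits (3, 1, 2, 2); releases (0, 1, 1, 1), pool now (3, 2, 3, 3)
  J8: need (0, 1, 2, 3) fits (3, 2, 3, 3); releases (0, 1, 2, 0), pool now (3, 3, 5, 3)
  J6 still needs (5, 2, 3, 3) but only (3, 3, 5, 3) is free — short on res2
  J1 still needs (1, 3, 5, 8) but only (3, 3, 5, 3) is free — short on res1
  J3 still needs (1, 3, 3, 5) but only (3, 3, 5, 3) is free — short on res1
  J4 still needs (2, 4, 2, 4) but only (3, 3, 5, 3) is free — short on res3 and res1
Never able to finish: J6, J1, J3 and J4.
(3) The exact count: 0 of the possible complete orderings are safe sequences.


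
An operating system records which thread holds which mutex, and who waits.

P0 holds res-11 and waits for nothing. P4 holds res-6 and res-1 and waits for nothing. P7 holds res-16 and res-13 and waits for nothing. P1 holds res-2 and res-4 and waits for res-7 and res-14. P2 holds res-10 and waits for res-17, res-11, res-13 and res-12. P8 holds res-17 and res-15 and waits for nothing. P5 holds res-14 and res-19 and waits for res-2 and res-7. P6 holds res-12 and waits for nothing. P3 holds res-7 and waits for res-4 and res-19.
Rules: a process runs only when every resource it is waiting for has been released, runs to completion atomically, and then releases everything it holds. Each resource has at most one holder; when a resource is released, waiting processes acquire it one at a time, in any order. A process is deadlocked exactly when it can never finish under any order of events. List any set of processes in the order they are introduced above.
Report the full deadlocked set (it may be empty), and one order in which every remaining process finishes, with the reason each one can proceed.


Deadlocked: P1, P5 and P3.
Key observation: P1 -> P5 -> P1 is a circular wait — nothing in it can go first; P3 is caught in further circular waits.
A valid finishing order for the others: P7, P6, P0, P4, P8, P2.
Walking it through:
  P7: no waits; runs immediately, freeing res-16 and res-13
  P6: no waits; runs immediately, freeing res-12
  P0: no waits; runs immediately, freeing res-11
  P4: no waits; runs immediately, freeing res-6 and res-1
  P8: no waits; runs immediately, freeing res-17 and res-15
  P2: everything it awaited (res-17, res-11, res-13 and res-12) is free; runs, freeing res-10


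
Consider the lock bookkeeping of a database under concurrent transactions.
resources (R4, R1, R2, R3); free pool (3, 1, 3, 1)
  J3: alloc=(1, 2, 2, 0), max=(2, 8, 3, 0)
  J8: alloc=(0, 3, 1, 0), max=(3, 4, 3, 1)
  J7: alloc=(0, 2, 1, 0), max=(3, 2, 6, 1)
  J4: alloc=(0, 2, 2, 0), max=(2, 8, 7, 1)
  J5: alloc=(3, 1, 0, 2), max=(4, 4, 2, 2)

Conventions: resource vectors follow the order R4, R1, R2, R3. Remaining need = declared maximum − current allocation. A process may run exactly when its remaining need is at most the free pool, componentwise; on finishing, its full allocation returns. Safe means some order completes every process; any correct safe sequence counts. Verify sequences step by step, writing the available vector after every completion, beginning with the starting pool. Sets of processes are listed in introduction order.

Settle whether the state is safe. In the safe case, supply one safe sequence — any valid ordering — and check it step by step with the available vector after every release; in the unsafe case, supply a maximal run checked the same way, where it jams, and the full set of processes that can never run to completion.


UNSAFE — no complete ordering exists.
Key observation: after J8, J5 the pool peaks at (6, 5, 4, 3), and each blocked process is short somewhere: J3 on R1; J7 on R2; J4 on R1, R2.
A maximal execution: J8, J5 — then nothing else fits. Check, step by step:
  pool = (3, 1, 3, 1)
  J8: need (3, 1, 2, 1) fits (3, 1, 3, 1); releases (0, 3, 1, 0), pool now (3, 4, 4, 1)
  J5: need (1, 3, 2, 0) fits (3, 4, 4, 1); releases (3, 1, 0, 2), pool now (6, 5, 4, 3)
  blocked: J3 wants (1, 6, 1, 0), pool (6, 5, 4, 3) — not enough R1
  blocked: J7 wants (3, 0, 5, 1), pool (6, 5, 4, 3) — not enough R2
  blocked: J4 wants (2, 6, 5, 1), pool (6, 5, 4, 3) — not enough R1 and R2
Processes that can never finish: J3, J7 and J4.


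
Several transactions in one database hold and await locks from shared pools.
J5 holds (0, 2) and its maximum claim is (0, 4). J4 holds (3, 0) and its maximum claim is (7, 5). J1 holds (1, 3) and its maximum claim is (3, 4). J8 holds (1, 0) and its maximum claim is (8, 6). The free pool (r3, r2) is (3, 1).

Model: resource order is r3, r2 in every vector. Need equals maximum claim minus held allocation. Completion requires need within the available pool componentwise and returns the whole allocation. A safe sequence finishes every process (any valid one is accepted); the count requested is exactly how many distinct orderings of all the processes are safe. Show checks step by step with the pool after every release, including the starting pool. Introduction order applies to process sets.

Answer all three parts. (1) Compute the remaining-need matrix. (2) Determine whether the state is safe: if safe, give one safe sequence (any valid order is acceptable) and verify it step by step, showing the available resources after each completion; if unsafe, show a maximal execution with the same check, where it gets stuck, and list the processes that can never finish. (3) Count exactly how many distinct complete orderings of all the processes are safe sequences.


(1) Need matrix, components ordered r3, r2:
  J5: (0, 2)
  J4: (4, 5)
  J1: (2, 1)
  J8: (7, 6)
(2) The state is SAFE; one workable sequence: J1, J5, J4, J8.
Key observation: the first exact fit in this order is J1 — it needs (2, 1) with (3, 1) free, meeting a requested resource to the last unit.
Walking it through:
  pool = (3, 1)
  J1 needs (2, 1) <= (3, 1) -> finishes; pool += (1, 3) = (4, 4)
  J5 needs (0, 2) <= (4, 4) -> finishes; pool += (0, 2) = (4, 6)
  J4 needs (4, 5) <= (4, 6) -> finishes; pool += (3, 0) = (7, 6)
  J8 needs (7, 6) <= (7, 6) -> finishes; pool += (1, 0) = (8, 6)
(3) Exactly 1 of the possible complete orderings is a safe sequence.


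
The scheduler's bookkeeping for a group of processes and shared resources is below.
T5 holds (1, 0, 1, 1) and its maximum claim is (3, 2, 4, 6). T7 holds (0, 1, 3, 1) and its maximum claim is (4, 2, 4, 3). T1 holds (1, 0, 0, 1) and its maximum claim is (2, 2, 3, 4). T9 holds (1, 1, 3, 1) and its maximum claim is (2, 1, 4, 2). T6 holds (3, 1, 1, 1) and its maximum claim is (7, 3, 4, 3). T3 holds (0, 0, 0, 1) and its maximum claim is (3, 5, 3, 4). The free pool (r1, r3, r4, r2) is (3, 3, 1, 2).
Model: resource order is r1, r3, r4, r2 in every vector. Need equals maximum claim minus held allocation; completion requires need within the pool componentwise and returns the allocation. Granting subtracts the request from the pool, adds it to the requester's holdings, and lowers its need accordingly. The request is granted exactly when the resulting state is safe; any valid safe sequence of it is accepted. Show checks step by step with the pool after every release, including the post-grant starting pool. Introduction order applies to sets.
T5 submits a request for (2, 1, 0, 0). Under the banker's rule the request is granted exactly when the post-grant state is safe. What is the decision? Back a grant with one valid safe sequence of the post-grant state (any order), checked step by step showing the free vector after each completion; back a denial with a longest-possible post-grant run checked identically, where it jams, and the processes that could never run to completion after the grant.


DENY: after the grant no complete ordering would exist.
Key observation: after T9, T1 the pool peaks at (3, 3, 4, 4), and each blocked process is short somewhere: T5 on r2; T7 on r1; T6 on r1; T3 on r3.
Pretend the grant happened; the run T9, T1 goes as far as possible. Step-by-step check:
  pool = (1, 2, 1, 2)
  T9 needs (1, 0, 1, 1) <= (1, 2, 1, 2) -> finishes; pool += (1, 1, 3, 1) = (2, 3, 4, 3)
  T1 needs (1, 2, 3, 3) <= (2, 3, 4, 3) -> finishes; pool += (1, 0, 0, 1) = (3, 3, 4, 4)
  T5 cannot run: need (0, 1, 3, 5) vs free (3, 3, 4, 4) (insufficient r2)
  T7 cannot run: need (4, 1, 1, 2) vs free (3, 3, 4, 4) (insufficient r1)
  T6 cannot run: need (4, 2, 3, 2) vs free (3, 3, 4, 4) (insufficient r1)
  T3 cannot run: need (3, 5, 3, 3) vs free (3, 3, 4, 4) (insufficient r3)
Processes that could never finish after the grant: T5, T7, T6 and T3.


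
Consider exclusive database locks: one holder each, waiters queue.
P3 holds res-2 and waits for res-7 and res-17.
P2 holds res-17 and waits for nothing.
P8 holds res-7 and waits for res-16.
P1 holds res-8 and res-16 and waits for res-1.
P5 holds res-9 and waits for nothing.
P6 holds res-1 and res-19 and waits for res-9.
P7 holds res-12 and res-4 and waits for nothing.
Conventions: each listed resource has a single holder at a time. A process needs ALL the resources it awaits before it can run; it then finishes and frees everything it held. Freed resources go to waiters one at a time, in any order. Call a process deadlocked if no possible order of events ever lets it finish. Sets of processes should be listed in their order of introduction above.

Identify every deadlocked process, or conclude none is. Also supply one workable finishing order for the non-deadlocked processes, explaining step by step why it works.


Nothing here is deadlocked.
Key observation: every chain of waits terminates; starting from the processes that wait on nothing, all the rest unlock in turn.
The rest can finish in the order P5, P7, P6, P2, P1, P8, P3.
Verifying each step:
  P5 waits on nothing -> runs at once and releases res-9
  P7 waits on nothing -> runs at once and releases res-12 and res-4
  run P6 (all its waits — res-9 — are resolved); releases res-1 and res-19
  P2 waits on nothing -> runs at once and releases res-17
  run P1 (all its waits — res-1 — are resolved); releases res-8 and res-16
  run P8 (all its waits — res-16 — are resolved); releases res-7
  run P3 (all its waits — res-7 and res-17 — are resolved); releases res-2


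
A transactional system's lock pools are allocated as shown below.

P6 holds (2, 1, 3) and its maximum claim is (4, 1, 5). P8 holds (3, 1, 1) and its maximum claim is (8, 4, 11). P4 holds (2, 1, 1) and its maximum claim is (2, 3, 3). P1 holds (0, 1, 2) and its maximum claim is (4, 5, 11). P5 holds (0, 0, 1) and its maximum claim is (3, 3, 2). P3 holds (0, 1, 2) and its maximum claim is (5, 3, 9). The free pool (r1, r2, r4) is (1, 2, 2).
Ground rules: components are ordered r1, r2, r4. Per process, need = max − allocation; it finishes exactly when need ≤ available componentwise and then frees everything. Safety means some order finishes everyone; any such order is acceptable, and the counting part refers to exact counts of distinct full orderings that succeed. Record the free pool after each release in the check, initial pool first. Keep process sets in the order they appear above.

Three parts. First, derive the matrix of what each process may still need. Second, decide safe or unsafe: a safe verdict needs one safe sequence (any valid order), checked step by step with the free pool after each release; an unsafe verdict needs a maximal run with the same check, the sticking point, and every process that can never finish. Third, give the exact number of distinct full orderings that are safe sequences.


(1) Need matrix, components ordered r1, r2, r4:
  P6: (2, 0, 2)
  P8: (5, 3, 10)
  P4: (0, 2, 2)
  P1: (4, 4, 9)
  P5: (3, 3, 1)
  P3: (5, 2, 7)
(2) SAFE, for example via the order P4, P6, P5, P3, P1, P8.
Key observation: the order's first zero-slack moment is P4 ((0, 2, 2) needed, (1, 2, 2) free — a requested resource with nothing to spare).
Check, step by step:
  pool = (1, 2, 2)
  run P4 (needs (0, 2, 2), free (1, 2, 2)); after release of (2, 1, 1) the pool is (3, 3, 3)
  run P6 (needs (2, 0, 2), free (3, 3, 3)); after release of (2, 1, 3) the pool is (5, 4, 6)
  run P5 (needs (3, 3, 1), free (5, 4, 6)); after release of (0, 0, 1) the pool is (5, 4, 7)
  run P3 (needs (5, 2, 7), free (5, 4, 7)); after release of (0, 1, 2) the pool is (5, 5, 9)
  run P1 (needs (4, 4, 9), free (5, 5, 9)); after release of (0, 1, 2) the pool is (5, 6, 11)
  run P8 (needs (5, 3, 10), free (5, 6, 11)); after release of (3, 1, 1) the pool is (8, 7, 12)
(3) Exactly 2 of the possible complete orderings are safe sequences.


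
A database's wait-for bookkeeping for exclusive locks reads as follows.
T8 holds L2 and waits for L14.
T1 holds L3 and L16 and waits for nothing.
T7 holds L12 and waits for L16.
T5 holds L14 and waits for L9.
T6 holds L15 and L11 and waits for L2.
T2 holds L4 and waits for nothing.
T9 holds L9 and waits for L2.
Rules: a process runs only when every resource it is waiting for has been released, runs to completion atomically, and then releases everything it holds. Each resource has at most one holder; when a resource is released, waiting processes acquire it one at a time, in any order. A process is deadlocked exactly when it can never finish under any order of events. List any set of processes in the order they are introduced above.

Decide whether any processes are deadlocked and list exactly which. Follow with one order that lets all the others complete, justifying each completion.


Deadlocked set: T8, T5, T6 and T9.
Key observation: the waits loop around T8 -> T5 -> T9 -> T8 with no way out; T6 waits into the deadlock from upstream.
The rest can finish in the order T1, T2, T7.
Check, step by step:
  T1 waits on nothing -> runs at once and releases L3 and L16
  T2 waits on nothing -> runs at once and releases L4
  T7: everything it awaited (L16) is free; runs, freeing L12


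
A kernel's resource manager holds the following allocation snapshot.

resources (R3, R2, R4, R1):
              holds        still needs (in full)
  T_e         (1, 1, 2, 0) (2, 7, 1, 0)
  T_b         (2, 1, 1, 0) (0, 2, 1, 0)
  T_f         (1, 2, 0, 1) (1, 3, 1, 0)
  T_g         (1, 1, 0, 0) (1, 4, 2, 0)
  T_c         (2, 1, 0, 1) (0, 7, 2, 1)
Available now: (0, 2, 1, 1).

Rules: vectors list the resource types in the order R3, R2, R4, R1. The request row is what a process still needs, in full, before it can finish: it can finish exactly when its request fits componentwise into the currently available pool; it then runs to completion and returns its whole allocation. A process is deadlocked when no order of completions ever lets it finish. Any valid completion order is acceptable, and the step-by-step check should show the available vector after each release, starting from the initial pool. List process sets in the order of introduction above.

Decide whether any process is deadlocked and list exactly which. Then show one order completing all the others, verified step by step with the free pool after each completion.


Deadlocked set: T_e and T_c.
Key observation: the pool after T_b, T_f, T_g is (4, 6, 2, 2); every surviving request exceeds it in R2, so progress ends there.
A valid finishing order for the others: T_b, T_f, T_g. Step-by-step check:
  pool = (0, 2, 1, 1)
  run T_b (needs (0, 2, 1, 0), free (0, 2, 1, 1)); after release of (2, 1, 1, 0) the pool is (2, 3, 2, 1)
  run T_f (needs (1, 3, 1, 0), free (2, 3, 2, 1)); after release of (1, 2, 0, 1) the pool is (3, 5, 2, 2)
  run T_g (needs (1, 4, 2, 0), free (3, 5, 2, 2)); after release of (1, 1, 0, 0) the pool is (4, 6, 2, 2)
The stuck group stays short no matter what:
  blocked: T_e wants (2, 7, 1, 0), pool (4, 6, 2, 2) — not enough R2
  blocked: T_c wants (0, 7, 2, 1), pool (4, 6, 2, 2) — not enough R2


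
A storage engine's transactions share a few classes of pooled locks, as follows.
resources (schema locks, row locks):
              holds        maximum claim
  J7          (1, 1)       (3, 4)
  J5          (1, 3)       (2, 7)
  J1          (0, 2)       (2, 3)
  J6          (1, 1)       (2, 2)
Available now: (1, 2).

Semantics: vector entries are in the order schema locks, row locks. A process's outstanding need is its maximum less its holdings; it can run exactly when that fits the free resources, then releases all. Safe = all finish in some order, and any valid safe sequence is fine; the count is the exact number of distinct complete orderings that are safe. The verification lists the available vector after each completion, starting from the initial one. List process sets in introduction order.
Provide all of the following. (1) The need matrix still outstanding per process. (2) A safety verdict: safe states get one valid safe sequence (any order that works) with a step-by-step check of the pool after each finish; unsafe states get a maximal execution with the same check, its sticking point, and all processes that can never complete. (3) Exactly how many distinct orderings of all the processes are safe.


(1) Outstanding need per process (order schema locks, row locks):
  J7: (2, 3)
  J5: (1, 4)
  J1: (2, 1)
  J6: (1, 1)
(2) SAFE. One safe sequence: J6, J7, J5, J1.
Key observation: J6 is the earliest step where a requested resource binds exactly: need (1, 1), pool (1, 2) at its turn.
Step-by-step check:
  pool = (1, 2)
  J6 needs (1, 1) <= (1, 2) -> finishes; pool += (1, 1) = (2, 3)
  J7 needs (2, 3) <= (2, 3) -> finishes; pool += (1, 1) = (3, 4)
  J5 needs (1, 4) <= (3, 4) -> finishes; pool += (1, 3) = (4, 7)
  J1 needs (2, 1) <= (4, 7) -> finishes; pool += (0, 2) = (4, 9)
(3) Precisely 4 of the possible complete orderings are safe sequences.


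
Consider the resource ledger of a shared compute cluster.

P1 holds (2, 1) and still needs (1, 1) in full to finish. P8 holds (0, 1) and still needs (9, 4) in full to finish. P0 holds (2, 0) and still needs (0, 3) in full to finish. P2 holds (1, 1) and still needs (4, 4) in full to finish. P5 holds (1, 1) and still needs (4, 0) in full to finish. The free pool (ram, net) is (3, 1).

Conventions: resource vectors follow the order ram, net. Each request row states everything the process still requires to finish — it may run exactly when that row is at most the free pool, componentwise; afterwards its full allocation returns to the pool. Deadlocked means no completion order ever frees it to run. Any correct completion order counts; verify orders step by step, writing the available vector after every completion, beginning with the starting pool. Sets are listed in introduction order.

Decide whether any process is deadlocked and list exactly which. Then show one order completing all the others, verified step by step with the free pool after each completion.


Deadlocked: P8 and P2.
Key observation: the wall is net: completing P1, P5, P0 brings the pool only to (8, 3), and all the rest need more.
A valid finishing order for the others: P1, P5, P0. Step-by-step check:
  pool = (3, 1)
  run P1 (needs (1, 1), free (3, 1)); after release of (2, 1) the pool is (5, 2)
  run P5 (needs (4, 0), free (5, 2)); after release of (1, 1) the pool is (6, 3)
  run P0 (needs (0, 3), free (6, 3)); after release of (2, 0) the pool is (8, 3)
The stuck group stays short no matter what:
  P8 cannot run: need (9, 4) vs free (8, 3) (insufficient ram and net)
  P2 cannot run: need (4, 4) vs free (8, 3) (insufficient net)
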